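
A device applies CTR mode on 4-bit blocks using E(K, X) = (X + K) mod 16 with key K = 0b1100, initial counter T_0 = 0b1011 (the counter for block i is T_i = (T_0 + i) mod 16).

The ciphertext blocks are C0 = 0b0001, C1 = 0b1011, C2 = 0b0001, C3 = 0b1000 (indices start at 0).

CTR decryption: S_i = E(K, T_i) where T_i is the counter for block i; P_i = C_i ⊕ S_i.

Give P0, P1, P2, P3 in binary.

P0 = 0b0110, P1 = 0b0011, P2 = 0b1000, P3 = 0b0010

P0: T = 0b1011, S = E(K, T) = 0b0111; 0b0001 ⊕ 0b0111 = 0b0110.
P1: T = 0b1100, S = E(K, T) = 0b1000; 0b1011 ⊕ 0b1000 = 0b0011.
P2: T = 0b1101, S = E(K, T) = 0b1001; 0b0001 ⊕ 0b1001 = 0b1000.
P3: T = 0b1110, S = E(K, T) = 0b1010; 0b1000 ⊕ 0b1010 = 0b0010.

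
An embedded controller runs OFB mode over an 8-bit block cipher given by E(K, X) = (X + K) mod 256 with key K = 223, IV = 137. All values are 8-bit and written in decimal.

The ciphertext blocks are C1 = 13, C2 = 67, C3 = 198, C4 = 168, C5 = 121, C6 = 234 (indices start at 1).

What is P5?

OFB decryption: S_i = E(K, S_{i−1}) with S_{0} = IV; P_i = C_i ⊕ S_i.
P1: S = E(K, 137) = 104; 13 ⊕ 104 = 101.
P2: S = E(K, 104) = 71; 67 ⊕ 71 = 4.
P3: S = E(K, 71) = 38; 198 ⊕ 38 = 224.
P4: S = E(K, 38) = 5; 168 ⊕ 5 = 173.
P5: S = E(K, 5) = 228; 121 ⊕ 228 = 157.

P5 = 157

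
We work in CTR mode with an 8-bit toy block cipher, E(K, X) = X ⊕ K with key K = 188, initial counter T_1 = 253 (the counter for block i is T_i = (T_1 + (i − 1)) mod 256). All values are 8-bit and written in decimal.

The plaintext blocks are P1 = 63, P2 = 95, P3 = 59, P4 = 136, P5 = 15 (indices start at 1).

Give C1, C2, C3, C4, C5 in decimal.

CTR encryption: S_i = E(K, T_i) where T_i is the counter for block i; C_i = P_i ⊕ S_i.
C1: T = 253, S = E(K, T) = 65; 63 ⊕ 65 = 126.
C2: T = 254, S = E(K, T) = 66; 95 ⊕ 66 = 29.
C3: T = 255, S = E(K, T) = 67; 59 ⊕ 67 = 120.
C4: T = 0, S = E(K, T) = 188; 136 ⊕ 188 = 52.
C5: T = 1, S = E(K, T) = 189; 15 ⊕ 189 = 178.

C1 = 126, C2 = 29, C3 = 120, C4 = 52, C5 = 178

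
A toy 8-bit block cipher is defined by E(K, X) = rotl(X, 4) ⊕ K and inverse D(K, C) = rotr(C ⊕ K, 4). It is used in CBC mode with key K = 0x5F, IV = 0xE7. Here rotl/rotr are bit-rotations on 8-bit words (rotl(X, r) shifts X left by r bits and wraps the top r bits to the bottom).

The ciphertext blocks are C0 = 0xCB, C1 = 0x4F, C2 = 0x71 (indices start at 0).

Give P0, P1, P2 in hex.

P0 = 0xAE, P1 = 0xCA, P2 = 0xAD

CBC decryption: P_i = D(K, C_i) ⊕ C_{i−1}, with C_{−1} = IV.
P0: D(K, 0xCB) = 0x49; 0x49 ⊕ 0xE7 = 0xAE.
P1: D(K, 0x4F) = 0x01; 0x01 ⊕ 0xCB = 0xCA.
P2: D(K, 0x71) = 0xE2; 0xE2 ⊕ 0x4F = 0xAD.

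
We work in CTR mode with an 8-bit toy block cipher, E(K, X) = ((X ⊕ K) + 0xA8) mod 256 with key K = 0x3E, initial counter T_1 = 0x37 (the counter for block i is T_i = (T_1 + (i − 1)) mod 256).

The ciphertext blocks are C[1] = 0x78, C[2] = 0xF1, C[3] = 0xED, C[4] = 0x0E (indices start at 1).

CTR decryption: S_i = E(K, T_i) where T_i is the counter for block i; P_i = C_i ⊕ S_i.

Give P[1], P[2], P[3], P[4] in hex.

P[1]: T = 0x37, S = E(K, T) = 0xB1; 0x78 ⊕ 0xB1 = 0xC9.
P[2]: T = 0x38, S = E(K, T) = 0xAE; 0xF1 ⊕ 0xAE = 0x5F.
P[3]: T = 0x39, S = E(K, T) = 0xAF; 0xED ⊕ 0xAF = 0x42.
P[4]: T = 0x3A, S = E(K, T) = 0xAC; 0x0E ⊕ 0xAC = 0xA2.

P[1] = 0xC9, P[2] = 0x5F, P[3] = 0x42, P[4] = 0xA2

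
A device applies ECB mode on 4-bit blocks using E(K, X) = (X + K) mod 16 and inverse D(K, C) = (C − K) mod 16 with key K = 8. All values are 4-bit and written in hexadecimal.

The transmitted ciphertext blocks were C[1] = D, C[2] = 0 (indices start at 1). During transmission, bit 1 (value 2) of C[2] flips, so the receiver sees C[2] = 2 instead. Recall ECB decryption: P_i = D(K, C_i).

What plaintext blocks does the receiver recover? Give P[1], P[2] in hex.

P[1] = 5, P[2] = A

Only C[2] changed, to 2. In ECB, a change in C_i affects only P_i. Decrypting the received ciphertext:
P[1]: D(K, D) = 5.
P[2]: D(K, 2) = A.
Blocks that differ from the original plaintext: P[2].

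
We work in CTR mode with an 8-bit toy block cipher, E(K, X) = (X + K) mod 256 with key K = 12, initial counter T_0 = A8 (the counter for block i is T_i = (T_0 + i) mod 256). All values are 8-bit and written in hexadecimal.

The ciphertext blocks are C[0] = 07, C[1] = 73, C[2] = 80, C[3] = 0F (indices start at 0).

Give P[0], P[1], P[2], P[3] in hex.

CTR decryption: S_i = E(K, T_i) where T_i is the counter for block i; P_i = C_i ⊕ S_i.
P[0]: T = A8, S = E(K, T) = BA; 07 ⊕ BA = BD.
P[1]: T = A9, S = E(K, T) = BB; 73 ⊕ BB = C8.
P[2]: T = AA, S = E(K, T) = BC; 80 ⊕ BC = 3C.
P[3]: T = AB, S = E(K, T) = BD; 0F ⊕ BD = B2.

P[0] = BD, P[1] = C8, P[2] = 3C, P[3] = B2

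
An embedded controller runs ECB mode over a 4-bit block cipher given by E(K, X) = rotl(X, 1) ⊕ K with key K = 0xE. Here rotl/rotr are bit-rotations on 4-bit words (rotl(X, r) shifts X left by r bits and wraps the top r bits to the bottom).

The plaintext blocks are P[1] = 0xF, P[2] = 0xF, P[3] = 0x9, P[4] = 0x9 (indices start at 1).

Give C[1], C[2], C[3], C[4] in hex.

C[1] = 0x1, C[2] = 0x1, C[3] = 0xD, C[4] = 0xD

ECB encryption: C_i = E(K, P_i).
C[1]: E(K, 0xF) = 0x1.
C[2]: E(K, 0xF) = 0x1.
C[3]: E(K, 0x9) = 0xD.
C[4]: E(K, 0x9) = 0xD.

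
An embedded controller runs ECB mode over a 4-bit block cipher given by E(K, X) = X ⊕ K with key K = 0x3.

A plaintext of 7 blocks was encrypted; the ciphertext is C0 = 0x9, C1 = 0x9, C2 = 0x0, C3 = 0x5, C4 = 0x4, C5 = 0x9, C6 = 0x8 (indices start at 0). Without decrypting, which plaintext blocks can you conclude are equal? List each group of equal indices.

P0 = P1 = P5

ECB encrypts each block independently with the same key, so equal ciphertext blocks imply equal plaintext blocks.
C0 = C1 = C5 = 0x9, so P0 = P1 = P5.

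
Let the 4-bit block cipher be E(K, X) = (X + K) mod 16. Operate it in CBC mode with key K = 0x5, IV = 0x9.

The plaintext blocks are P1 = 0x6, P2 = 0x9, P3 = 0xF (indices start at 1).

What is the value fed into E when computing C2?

0xD

CBC encryption: C_i = E(K, P_i ⊕ C_{i−1}), with C_{0} = IV.
C1: P1 ⊕ 0x9 = 0xF; E(K, 0xF) = 0x4.
C2: P2 ⊕ 0x4 = 0xD; E(K, 0xD) = 0x2.
So the input to E for block 2 is 0xD.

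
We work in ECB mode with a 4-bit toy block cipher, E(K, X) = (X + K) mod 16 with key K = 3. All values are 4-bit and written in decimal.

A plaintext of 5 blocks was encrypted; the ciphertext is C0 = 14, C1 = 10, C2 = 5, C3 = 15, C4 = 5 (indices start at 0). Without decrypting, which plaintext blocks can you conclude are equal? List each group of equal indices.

P2 = P4

ECB encrypts each block independently with the same key, so equal ciphertext blocks imply equal plaintext blocks.
C2 = C4 = 5, so P2 = P4.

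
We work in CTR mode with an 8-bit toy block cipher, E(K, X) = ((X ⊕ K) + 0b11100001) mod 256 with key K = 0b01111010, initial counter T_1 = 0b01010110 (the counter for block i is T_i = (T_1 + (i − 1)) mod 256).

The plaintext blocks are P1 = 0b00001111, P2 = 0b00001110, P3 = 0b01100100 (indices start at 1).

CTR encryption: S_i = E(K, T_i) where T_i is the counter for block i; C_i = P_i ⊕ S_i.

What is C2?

C1: T = 0b01010110, S = E(K, T) = 0b00001101; 0b00001111 ⊕ 0b00001101 = 0b00000010.
C2: T = 0b01010111, S = E(K, T) = 0b00001110; 0b00001110 ⊕ 0b00001110 = 0b00000000.

C2 = 0b00000000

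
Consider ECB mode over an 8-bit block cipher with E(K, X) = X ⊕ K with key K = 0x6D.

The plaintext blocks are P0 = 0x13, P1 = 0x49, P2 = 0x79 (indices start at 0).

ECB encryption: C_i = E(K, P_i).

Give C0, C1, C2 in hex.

C0 = 0x7E, C1 = 0x24, C2 = 0x14

C0: E(K, 0x13) = 0x7E.
C1: E(K, 0x49) = 0x24.
C2: E(K, 0x79) = 0x14.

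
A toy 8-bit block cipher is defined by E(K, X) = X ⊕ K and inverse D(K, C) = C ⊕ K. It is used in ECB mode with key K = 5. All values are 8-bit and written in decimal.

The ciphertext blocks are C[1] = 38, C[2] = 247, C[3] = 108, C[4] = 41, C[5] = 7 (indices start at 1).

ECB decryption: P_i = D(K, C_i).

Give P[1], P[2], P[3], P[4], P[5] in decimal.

P[1]: D(K, 38) = 35.
P[2]: D(K, 247) = 242.
P[3]: D(K, 108) = 105.
P[4]: D(K, 41) = 44.
P[5]: D(K, 7) = 2.

P[1] = 35, P[2] = 242, P[3] = 105, P[4] = 44, P[5] = 2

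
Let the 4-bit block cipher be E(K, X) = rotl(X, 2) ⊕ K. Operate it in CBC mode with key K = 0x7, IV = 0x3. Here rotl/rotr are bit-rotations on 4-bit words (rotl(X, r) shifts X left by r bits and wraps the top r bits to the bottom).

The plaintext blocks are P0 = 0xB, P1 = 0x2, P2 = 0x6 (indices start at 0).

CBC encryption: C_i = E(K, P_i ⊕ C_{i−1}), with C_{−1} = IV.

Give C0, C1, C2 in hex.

C0 = 0x5, C1 = 0xA, C2 = 0x4

C0: P0 ⊕ 0x3 = 0x8; E(K, 0x8) = 0x5.
C1: P1 ⊕ 0x5 = 0x7; E(K, 0x7) = 0xA.
C2: P2 ⊕ 0xA = 0xC; E(K, 0xC) = 0x4.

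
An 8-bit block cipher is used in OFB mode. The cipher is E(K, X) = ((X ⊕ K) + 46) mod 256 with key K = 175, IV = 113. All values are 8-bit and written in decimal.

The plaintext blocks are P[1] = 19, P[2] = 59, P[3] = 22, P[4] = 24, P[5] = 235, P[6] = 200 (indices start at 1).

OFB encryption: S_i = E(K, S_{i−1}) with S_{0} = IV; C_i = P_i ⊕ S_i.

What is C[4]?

C[1]: S = E(K, 113) = 12; 19 ⊕ 12 = 31.
C[2]: S = E(K, 12) = 209; 59 ⊕ 209 = 234.
C[3]: S = E(K, 209) = 172; 22 ⊕ 172 = 186.
C[4]: S = E(K, 172) = 49; 24 ⊕ 49 = 41.

C[4] = 41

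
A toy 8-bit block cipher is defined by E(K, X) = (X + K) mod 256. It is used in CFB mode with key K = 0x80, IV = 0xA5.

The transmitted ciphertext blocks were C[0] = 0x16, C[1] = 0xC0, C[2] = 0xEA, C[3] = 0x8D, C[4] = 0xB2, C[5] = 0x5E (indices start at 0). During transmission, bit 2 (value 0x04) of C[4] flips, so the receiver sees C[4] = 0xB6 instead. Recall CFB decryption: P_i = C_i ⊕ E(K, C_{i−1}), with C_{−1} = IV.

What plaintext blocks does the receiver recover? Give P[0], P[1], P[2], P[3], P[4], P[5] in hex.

P[0] = 0x33, P[1] = 0x56, P[2] = 0xAA, P[3] = 0xE7, P[4] = 0xBB, P[5] = 0x68

Only C[4] changed, to 0xB6. In CFB, a change in C_i flips the same bit in P_i and garbles P_{i+1}. Decrypting the received ciphertext:
P[0]: E(K, 0xA5) = 0x25; 0x16 ⊕ 0x25 = 0x33.
P[1]: E(K, 0x16) = 0x96; 0xC0 ⊕ 0x96 = 0x56.
P[2]: E(K, 0xC0) = 0x40; 0xEA ⊕ 0x40 = 0xAA.
P[3]: E(K, 0xEA) = 0x6A; 0x8D ⊕ 0x6A = 0xE7.
P[4]: E(K, 0x8D) = 0x0D; 0xB6 ⊕ 0x0D = 0xBB.
P[5]: E(K, 0xB6) = 0x36; 0x5E ⊕ 0x36 = 0x68.
Blocks that differ from the original plaintext: P[4], P[5].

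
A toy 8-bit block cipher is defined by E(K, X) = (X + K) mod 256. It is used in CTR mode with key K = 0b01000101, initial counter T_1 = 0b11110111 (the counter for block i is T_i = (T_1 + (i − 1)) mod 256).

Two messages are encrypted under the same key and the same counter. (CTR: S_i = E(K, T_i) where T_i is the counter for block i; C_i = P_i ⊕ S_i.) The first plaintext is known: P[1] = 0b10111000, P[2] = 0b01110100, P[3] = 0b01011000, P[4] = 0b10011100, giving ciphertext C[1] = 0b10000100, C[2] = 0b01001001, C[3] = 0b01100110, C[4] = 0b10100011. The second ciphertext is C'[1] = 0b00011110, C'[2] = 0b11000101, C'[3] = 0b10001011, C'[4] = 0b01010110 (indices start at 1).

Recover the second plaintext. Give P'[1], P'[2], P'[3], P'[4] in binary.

In CTR with a reused counter, both messages share the same keystream S_i, so C_i ⊕ C'_i = P_i ⊕ P'_i and thus P'_i = P_i ⊕ C_i ⊕ C'_i.
P'[1]: 0b10111000 ⊕ 0b10000100 ⊕ 0b00011110 = 0b00100010.
P'[2]: 0b01110100 ⊕ 0b01001001 ⊕ 0b11000101 = 0b11111000.
P'[3]: 0b01011000 ⊕ 0b01100110 ⊕ 0b10001011 = 0b10110101.
P'[4]: 0b10011100 ⊕ 0b10100011 ⊕ 0b01010110 = 0b01101001.

P'[1] = 0b00100010, P'[2] = 0b11111000, P'[3] = 0b10110101, P'[4] = 0b01101001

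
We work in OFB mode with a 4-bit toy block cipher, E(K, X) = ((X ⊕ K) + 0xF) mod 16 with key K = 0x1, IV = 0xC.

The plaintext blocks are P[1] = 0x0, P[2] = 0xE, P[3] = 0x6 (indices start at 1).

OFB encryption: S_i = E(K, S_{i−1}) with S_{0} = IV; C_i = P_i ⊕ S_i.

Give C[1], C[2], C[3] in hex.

C[1] = 0xC, C[2] = 0x2, C[3] = 0xA

C[1]: S = E(K, 0xC) = 0xC; 0x0 ⊕ 0xC = 0xC.
C[2]: S = E(K, 0xC) = 0xC; 0xE ⊕ 0xC = 0x2.
C[3]: S = E(K, 0xC) = 0xC; 0x6 ⊕ 0xC = 0xA.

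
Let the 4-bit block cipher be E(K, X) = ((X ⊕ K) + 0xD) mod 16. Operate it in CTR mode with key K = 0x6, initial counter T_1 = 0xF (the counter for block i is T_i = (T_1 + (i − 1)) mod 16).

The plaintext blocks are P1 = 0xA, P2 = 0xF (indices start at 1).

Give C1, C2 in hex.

C1 = 0xC, C2 = 0xC

CTR encryption: S_i = E(K, T_i) where T_i is the counter for block i; C_i = P_i ⊕ S_i.
C1: T = 0xF, S = E(K, T) = 0x6; 0xA ⊕ 0x6 = 0xC.
C2: T = 0x0, S = E(K, T) = 0x3; 0xF ⊕ 0x3 = 0xC.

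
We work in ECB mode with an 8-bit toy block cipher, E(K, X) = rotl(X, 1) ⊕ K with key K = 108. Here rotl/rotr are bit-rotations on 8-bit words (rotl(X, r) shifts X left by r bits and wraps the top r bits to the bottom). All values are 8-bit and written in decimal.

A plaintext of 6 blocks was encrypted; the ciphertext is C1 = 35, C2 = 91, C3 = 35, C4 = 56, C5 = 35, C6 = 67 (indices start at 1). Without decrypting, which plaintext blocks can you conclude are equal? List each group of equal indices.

ECB encrypts each block independently with the same key, so equal ciphertext blocks imply equal plaintext blocks.
C1 = C3 = C5 = 35, so P1 = P3 = P5.

P1 = P3 = P5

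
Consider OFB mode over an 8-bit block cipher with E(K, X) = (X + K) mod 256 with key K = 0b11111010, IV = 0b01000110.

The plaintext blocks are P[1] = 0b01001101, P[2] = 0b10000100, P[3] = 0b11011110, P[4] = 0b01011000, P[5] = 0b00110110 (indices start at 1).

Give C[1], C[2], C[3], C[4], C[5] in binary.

OFB encryption: S_i = E(K, S_{i−1}) with S_{0} = IV; C_i = P_i ⊕ S_i.
C[1]: S = E(K, 0b01000110) = 0b01000000; 0b01001101 ⊕ 0b01000000 = 0b00001101.
C[2]: S = E(K, 0b01000000) = 0b00111010; 0b10000100 ⊕ 0b00111010 = 0b10111110.
C[3]: S = E(K, 0b00111010) = 0b00110100; 0b11011110 ⊕ 0b00110100 = 0b11101010.
C[4]: S = E(K, 0b00110100) = 0b00101110; 0b01011000 ⊕ 0b00101110 = 0b01110110.
C[5]: S = E(K, 0b00101110) = 0b00101000; 0b00110110 ⊕ 0b00101000 = 0b00011110.

C[1] = 0b00001101, C[2] = 0b10111110, C[3] = 0b11101010, C[4] = 0b01110110, C[5] = 0b00011110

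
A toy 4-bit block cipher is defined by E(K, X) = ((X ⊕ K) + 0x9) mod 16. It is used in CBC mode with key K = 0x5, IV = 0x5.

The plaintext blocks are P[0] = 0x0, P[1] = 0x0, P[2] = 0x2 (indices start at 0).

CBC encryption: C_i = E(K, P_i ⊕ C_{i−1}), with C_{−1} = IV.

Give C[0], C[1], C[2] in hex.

C[0]: P[0] ⊕ 0x5 = 0x5; E(K, 0x5) = 0x9.
C[1]: P[1] ⊕ 0x9 = 0x9; E(K, 0x9) = 0x5.
C[2]: P[2] ⊕ 0x5 = 0x7; E(K, 0x7) = 0xB.

C[0] = 0x9, C[1] = 0x5, C[2] = 0xB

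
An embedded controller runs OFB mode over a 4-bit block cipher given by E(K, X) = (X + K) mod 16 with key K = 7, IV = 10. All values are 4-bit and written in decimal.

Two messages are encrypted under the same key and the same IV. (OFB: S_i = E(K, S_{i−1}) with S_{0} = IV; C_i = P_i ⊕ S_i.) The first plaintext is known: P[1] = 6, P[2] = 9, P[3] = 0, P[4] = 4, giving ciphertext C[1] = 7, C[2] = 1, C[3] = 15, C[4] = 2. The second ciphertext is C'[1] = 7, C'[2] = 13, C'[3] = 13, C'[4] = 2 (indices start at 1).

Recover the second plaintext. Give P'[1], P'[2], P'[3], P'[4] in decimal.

P'[1] = 6, P'[2] = 5, P'[3] = 2, P'[4] = 4

In OFB with a reused IV, both messages share the same keystream S_i, so C_i ⊕ C'_i = P_i ⊕ P'_i and thus P'_i = P_i ⊕ C_i ⊕ C'_i.
P'[1]: 6 ⊕ 7 ⊕ 7 = 6.
P'[2]: 9 ⊕ 1 ⊕ 13 = 5.
P'[3]: 0 ⊕ 15 ⊕ 13 = 2.
P'[4]: 4 ⊕ 2 ⊕ 2 = 4.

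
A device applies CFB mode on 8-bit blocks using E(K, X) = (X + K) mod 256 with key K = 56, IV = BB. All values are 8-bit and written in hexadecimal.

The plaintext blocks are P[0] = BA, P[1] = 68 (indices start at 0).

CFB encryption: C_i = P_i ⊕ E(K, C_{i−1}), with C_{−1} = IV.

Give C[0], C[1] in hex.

C[0]: E(K, BB) = 11; BA ⊕ 11 = AB.
C[1]: E(K, AB) = 01; 68 ⊕ 01 = 69.

C[0] = AB, C[1] = 69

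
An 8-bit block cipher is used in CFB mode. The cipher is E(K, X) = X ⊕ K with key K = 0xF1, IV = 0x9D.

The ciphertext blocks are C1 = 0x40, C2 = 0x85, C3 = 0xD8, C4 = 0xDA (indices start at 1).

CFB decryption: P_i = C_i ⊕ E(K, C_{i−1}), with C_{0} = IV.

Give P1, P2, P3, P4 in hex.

P1 = 0x2C, P2 = 0x34, P3 = 0xAC, P4 = 0xF3

P1: E(K, 0x9D) = 0x6C; 0x40 ⊕ 0x6C = 0x2C.
P2: E(K, 0x40) = 0xB1; 0x85 ⊕ 0xB1 = 0x34.
P3: E(K, 0x85) = 0x74; 0xD8 ⊕ 0x74 = 0xAC.
P4: E(K, 0xD8) = 0x29; 0xDA ⊕ 0x29 = 0xF3.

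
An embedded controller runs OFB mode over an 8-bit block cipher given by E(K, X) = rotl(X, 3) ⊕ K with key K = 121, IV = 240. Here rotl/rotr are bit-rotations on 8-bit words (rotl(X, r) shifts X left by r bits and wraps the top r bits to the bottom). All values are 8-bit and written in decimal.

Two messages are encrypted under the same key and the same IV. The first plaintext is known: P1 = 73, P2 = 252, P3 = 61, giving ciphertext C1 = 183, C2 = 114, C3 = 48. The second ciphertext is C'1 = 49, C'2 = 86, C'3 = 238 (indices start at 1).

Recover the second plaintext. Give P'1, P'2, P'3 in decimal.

In OFB with a reused IV, both messages share the same keystream S_i, so C_i ⊕ C'_i = P_i ⊕ P'_i and thus P'_i = P_i ⊕ C_i ⊕ C'_i.
P'1: 73 ⊕ 183 ⊕ 49 = 207.
P'2: 252 ⊕ 114 ⊕ 86 = 216.
P'3: 61 ⊕ 48 ⊕ 238 = 227.

P'1 = 207, P'2 = 216, P'3 = 227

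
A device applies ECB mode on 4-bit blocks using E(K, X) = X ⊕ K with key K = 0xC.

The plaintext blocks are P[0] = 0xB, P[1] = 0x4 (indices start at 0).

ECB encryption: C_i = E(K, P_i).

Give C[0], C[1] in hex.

C[0] = 0x7, C[1] = 0x8

C[0]: E(K, 0xB) = 0x7.
C[1]: E(K, 0x4) = 0x8.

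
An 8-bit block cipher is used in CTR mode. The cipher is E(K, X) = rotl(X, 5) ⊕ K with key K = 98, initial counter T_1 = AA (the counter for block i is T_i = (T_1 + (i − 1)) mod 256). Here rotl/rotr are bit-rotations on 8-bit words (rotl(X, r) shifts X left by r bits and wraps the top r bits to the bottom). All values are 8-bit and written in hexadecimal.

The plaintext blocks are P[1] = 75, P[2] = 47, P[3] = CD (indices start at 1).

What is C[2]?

CTR encryption: S_i = E(K, T_i) where T_i is the counter for block i; C_i = P_i ⊕ S_i.
C[1]: T = AA, S = E(K, T) = CD; 75 ⊕ CD = B8.
C[2]: T = AB, S = E(K, T) = ED; 47 ⊕ ED = AA.

C[2] = AA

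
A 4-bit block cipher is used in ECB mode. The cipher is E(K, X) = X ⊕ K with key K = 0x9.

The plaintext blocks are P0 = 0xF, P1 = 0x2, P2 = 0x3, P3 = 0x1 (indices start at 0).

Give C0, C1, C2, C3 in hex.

C0 = 0x6, C1 = 0xB, C2 = 0xA, C3 = 0x8

ECB encryption: C_i = E(K, P_i).
C0: E(K, 0xF) = 0x6.
C1: E(K, 0x2) = 0xB.
C2: E(K, 0x3) = 0xA.
C3: E(K, 0x1) = 0x8.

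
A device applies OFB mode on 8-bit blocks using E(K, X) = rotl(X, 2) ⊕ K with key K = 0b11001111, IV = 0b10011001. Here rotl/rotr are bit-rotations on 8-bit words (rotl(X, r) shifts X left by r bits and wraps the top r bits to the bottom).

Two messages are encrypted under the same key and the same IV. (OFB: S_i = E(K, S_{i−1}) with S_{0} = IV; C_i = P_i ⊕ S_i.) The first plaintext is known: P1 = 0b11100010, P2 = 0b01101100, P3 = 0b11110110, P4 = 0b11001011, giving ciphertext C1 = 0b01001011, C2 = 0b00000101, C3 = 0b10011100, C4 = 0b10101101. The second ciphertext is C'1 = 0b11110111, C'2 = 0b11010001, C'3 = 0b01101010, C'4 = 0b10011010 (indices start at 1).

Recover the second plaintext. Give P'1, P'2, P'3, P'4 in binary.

In OFB with a reused IV, both messages share the same keystream S_i, so C_i ⊕ C'_i = P_i ⊕ P'_i and thus P'_i = P_i ⊕ C_i ⊕ C'_i.
P'1: 0b11100010 ⊕ 0b01001011 ⊕ 0b11110111 = 0b01011110.
P'2: 0b01101100 ⊕ 0b00000101 ⊕ 0b11010001 = 0b10111000.
P'3: 0b11110110 ⊕ 0b10011100 ⊕ 0b01101010 = 0b00000000.
P'4: 0b11001011 ⊕ 0b10101101 ⊕ 0b10011010 = 0b11111100.

P'1 = 0b01011110, P'2 = 0b10111000, P'3 = 0b00000000, P'4 = 0b11111100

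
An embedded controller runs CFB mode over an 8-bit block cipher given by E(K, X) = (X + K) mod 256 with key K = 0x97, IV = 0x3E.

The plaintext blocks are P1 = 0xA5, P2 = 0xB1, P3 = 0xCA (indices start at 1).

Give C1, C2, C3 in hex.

C1 = 0x70, C2 = 0xB6, C3 = 0x87

CFB encryption: C_i = P_i ⊕ E(K, C_{i−1}), with C_{0} = IV.
C1: E(K, 0x3E) = 0xD5; 0xA5 ⊕ 0xD5 = 0x70.
C2: E(K, 0x70) = 0x07; 0xB1 ⊕ 0x07 = 0xB6.
C3: E(K, 0xB6) = 0x4D; 0xCA ⊕ 0x4D = 0x87.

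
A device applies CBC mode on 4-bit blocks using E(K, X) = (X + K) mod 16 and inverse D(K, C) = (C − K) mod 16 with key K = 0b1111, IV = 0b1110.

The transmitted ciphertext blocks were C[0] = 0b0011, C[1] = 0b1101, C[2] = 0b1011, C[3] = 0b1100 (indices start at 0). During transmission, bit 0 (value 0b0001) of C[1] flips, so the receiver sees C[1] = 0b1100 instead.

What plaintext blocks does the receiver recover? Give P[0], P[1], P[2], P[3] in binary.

P[0] = 0b1010, P[1] = 0b1110, P[2] = 0b0000, P[3] = 0b0110

CBC decryption: P_i = D(K, C_i) ⊕ C_{i−1}, with C_{−1} = IV.
Only C[1] changed, to 0b1100. In CBC, a change in C_i garbles P_i and flips the same bit in P_{i+1}. Decrypting the received ciphertext:
P[0]: D(K, 0b0011) = 0b0100; 0b0100 ⊕ 0b1110 = 0b1010.
P[1]: D(K, 0b1100) = 0b1101; 0b1101 ⊕ 0b0011 = 0b1110.
P[2]: D(K, 0b1011) = 0b1100; 0b1100 ⊕ 0b1100 = 0b0000.
P[3]: D(K, 0b1100) = 0b1101; 0b1101 ⊕ 0b1011 = 0b0110.
Blocks that differ from the original plaintext: P[1], P[2].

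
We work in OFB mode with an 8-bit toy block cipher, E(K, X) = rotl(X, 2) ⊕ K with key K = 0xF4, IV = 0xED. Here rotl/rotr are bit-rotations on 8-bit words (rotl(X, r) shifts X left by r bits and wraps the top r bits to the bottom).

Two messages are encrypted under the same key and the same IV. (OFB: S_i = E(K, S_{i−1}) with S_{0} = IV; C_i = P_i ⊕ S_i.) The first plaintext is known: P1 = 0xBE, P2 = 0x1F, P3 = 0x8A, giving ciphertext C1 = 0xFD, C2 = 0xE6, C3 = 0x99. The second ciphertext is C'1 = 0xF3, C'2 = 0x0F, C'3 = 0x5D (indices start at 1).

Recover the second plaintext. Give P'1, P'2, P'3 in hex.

P'1 = 0xB0, P'2 = 0xF6, P'3 = 0x4E

In OFB with a reused IV, both messages share the same keystream S_i, so C_i ⊕ C'_i = P_i ⊕ P'_i and thus P'_i = P_i ⊕ C_i ⊕ C'_i.
P'1: 0xBE ⊕ 0xFD ⊕ 0xF3 = 0xB0.
P'2: 0x1F ⊕ 0xE6 ⊕ 0x0F = 0xF6.
P'3: 0x8A ⊕ 0x99 ⊕ 0x5D = 0x4E.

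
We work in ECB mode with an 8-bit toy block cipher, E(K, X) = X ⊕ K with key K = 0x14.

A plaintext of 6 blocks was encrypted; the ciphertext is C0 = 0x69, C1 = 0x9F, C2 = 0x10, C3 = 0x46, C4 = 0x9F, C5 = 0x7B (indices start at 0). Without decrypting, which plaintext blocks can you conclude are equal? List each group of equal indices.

ECB encrypts each block independently with the same key, so equal ciphertext blocks imply equal plaintext blocks.
C1 = C4 = 0x9F, so P1 = P4.

P1 = P4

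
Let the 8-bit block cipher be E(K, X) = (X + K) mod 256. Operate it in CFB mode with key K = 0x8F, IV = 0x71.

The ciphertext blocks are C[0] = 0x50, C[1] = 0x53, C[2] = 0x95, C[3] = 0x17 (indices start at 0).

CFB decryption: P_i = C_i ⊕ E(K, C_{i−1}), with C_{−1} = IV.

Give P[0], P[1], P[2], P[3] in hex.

P[0]: E(K, 0x71) = 0x00; 0x50 ⊕ 0x00 = 0x50.
P[1]: E(K, 0x50) = 0xDF; 0x53 ⊕ 0xDF = 0x8C.
P[2]: E(K, 0x53) = 0xE2; 0x95 ⊕ 0xE2 = 0x77.
P[3]: E(K, 0x95) = 0x24; 0x17 ⊕ 0x24 = 0x33.

P[0] = 0x50, P[1] = 0x8C, P[2] = 0x77, P[3] = 0x33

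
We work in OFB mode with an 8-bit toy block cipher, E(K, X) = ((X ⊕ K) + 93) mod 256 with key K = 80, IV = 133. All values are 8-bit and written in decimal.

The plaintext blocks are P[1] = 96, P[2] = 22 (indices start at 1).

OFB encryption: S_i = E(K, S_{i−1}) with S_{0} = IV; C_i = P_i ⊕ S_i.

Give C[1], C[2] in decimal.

C[1] = 82, C[2] = 169

C[1]: S = E(K, 133) = 50; 96 ⊕ 50 = 82.
C[2]: S = E(K, 50) = 191; 22 ⊕ 191 = 169.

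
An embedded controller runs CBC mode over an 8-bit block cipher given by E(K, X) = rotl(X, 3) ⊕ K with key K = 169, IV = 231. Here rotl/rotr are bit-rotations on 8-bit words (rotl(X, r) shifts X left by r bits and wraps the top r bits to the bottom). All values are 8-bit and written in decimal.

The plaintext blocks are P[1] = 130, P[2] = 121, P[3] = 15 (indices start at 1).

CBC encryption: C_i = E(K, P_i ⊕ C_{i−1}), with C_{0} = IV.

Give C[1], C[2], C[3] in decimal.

C[1]: P[1] ⊕ 231 = 101; E(K, 101) = 130.
C[2]: P[2] ⊕ 130 = 251; E(K, 251) = 118.
C[3]: P[3] ⊕ 118 = 121; E(K, 121) = 98.

C[1] = 130, C[2] = 118, C[3] = 98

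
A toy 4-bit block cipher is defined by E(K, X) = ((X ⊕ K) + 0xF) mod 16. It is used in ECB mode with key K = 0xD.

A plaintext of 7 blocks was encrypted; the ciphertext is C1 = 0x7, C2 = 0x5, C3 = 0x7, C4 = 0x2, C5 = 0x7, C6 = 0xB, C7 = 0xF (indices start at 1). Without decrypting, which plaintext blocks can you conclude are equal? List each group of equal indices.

ECB encrypts each block independently with the same key, so equal ciphertext blocks imply equal plaintext blocks.
C1 = C3 = C5 = 0x7, so P1 = P3 = P5.

P1 = P3 = P5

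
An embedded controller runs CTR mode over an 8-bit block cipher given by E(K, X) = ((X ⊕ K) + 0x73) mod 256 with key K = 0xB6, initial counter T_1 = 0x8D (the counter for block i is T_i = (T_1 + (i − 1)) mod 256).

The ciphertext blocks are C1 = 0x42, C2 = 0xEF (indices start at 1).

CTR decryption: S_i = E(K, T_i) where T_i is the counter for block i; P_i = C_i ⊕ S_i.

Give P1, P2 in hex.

P1 = 0xEC, P2 = 0x44

P1: T = 0x8D, S = E(K, T) = 0xAE; 0x42 ⊕ 0xAE = 0xEC.
P2: T = 0x8E, S = E(K, T) = 0xAB; 0xEF ⊕ 0xAB = 0x44.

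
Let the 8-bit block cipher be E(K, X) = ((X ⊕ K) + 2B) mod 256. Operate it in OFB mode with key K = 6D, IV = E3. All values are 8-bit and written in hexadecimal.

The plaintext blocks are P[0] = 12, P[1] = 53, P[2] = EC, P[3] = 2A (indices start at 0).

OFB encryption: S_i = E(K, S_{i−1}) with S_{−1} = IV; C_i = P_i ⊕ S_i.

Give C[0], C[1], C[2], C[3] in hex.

C[0]: S = E(K, E3) = B9; 12 ⊕ B9 = AB.
C[1]: S = E(K, B9) = FF; 53 ⊕ FF = AC.
C[2]: S = E(K, FF) = BD; EC ⊕ BD = 51.
C[3]: S = E(K, BD) = FB; 2A ⊕ FB = D1.

C[0] = AB, C[1] = AC, C[2] = 51, C[3] = D1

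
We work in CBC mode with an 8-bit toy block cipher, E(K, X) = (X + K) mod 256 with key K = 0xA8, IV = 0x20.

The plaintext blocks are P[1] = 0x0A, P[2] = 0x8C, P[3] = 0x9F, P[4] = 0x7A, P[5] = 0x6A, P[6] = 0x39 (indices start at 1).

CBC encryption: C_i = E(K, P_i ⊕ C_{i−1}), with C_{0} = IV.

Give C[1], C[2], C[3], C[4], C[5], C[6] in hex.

C[1]: P[1] ⊕ 0x20 = 0x2A; E(K, 0x2A) = 0xD2.
C[2]: P[2] ⊕ 0xD2 = 0x5E; E(K, 0x5E) = 0x06.
C[3]: P[3] ⊕ 0x06 = 0x99; E(K, 0x99) = 0x41.
C[4]: P[4] ⊕ 0x41 = 0x3B; E(K, 0x3B) = 0xE3.
C[5]: P[5] ⊕ 0xE3 = 0x89; E(K, 0x89) = 0x31.
C[6]: P[6] ⊕ 0x31 = 0x08; E(K, 0x08) = 0xB0.

C[1] = 0xD2, C[2] = 0x06, C[3] = 0x41, C[4] = 0xE3, C[5] = 0x31, C[6] = 0xB0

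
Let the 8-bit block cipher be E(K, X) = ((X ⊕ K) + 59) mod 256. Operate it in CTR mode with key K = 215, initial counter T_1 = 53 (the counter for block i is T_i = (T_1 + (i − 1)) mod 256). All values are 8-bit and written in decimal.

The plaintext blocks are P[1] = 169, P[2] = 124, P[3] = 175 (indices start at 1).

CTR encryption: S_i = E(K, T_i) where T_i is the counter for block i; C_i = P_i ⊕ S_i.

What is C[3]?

C[1]: T = 53, S = E(K, T) = 29; 169 ⊕ 29 = 180.
C[2]: T = 54, S = E(K, T) = 28; 124 ⊕ 28 = 96.
C[3]: T = 55, S = E(K, T) = 27; 175 ⊕ 27 = 180.

C[3] = 180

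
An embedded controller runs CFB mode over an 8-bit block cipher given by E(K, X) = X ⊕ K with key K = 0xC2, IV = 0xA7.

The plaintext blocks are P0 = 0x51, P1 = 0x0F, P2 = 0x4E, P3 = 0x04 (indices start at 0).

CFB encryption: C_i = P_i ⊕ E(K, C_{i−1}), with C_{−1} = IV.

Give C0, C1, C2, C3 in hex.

C0 = 0x34, C1 = 0xF9, C2 = 0x75, C3 = 0xB3

C0: E(K, 0xA7) = 0x65; 0x51 ⊕ 0x65 = 0x34.
C1: E(K, 0x34) = 0xF6; 0x0F ⊕ 0xF6 = 0xF9.
C2: E(K, 0xF9) = 0x3B; 0x4E ⊕ 0x3B = 0x75.
C3: E(K, 0x75) = 0xB7; 0x04 ⊕ 0xB7 = 0xB3.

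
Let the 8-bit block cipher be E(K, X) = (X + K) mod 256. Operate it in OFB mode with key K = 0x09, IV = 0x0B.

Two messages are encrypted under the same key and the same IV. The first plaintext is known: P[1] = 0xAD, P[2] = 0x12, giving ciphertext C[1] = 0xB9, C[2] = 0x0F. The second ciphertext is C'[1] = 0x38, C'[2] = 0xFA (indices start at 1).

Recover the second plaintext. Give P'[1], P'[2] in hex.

In OFB with a reused IV, both messages share the same keystream S_i, so C_i ⊕ C'_i = P_i ⊕ P'_i and thus P'_i = P_i ⊕ C_i ⊕ C'_i.
P'[1]: 0xAD ⊕ 0xB9 ⊕ 0x38 = 0x2C.
P'[2]: 0x12 ⊕ 0x0F ⊕ 0xFA = 0xE7.

P'[1] = 0x2C, P'[2] = 0xE7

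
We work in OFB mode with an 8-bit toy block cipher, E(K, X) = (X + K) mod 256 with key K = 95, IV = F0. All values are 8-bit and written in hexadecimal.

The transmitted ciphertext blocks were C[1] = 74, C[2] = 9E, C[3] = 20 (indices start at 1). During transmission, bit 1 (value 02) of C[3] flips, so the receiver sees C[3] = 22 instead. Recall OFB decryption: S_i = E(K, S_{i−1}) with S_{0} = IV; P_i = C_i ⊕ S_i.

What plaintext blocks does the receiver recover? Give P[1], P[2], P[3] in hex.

P[1] = F1, P[2] = 84, P[3] = 8D

Only C[3] changed, to 22. In OFB, a change in C_i flips the same bit in P_i only; the keystream is unaffected. Decrypting the received ciphertext:
P[1]: S = E(K, F0) = 85; 74 ⊕ 85 = F1.
P[2]: S = E(K, 85) = 1A; 9E ⊕ 1A = 84.
P[3]: S = E(K, 1A) = AF; 22 ⊕ AF = 8D.
Blocks that differ from the original plaintext: P[3].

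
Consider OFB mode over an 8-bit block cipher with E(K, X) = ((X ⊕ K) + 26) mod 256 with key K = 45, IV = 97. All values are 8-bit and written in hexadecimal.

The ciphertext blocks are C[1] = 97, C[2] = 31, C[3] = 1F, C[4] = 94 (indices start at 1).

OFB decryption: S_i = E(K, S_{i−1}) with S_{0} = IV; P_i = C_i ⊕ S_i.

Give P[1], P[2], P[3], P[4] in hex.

P[1] = 6F, P[2] = D2, P[3] = D3, P[4] = 3B

P[1]: S = E(K, 97) = F8; 97 ⊕ F8 = 6F.
P[2]: S = E(K, F8) = E3; 31 ⊕ E3 = D2.
P[3]: S = E(K, E3) = CC; 1F ⊕ CC = D3.
P[4]: S = E(K, CC) = AF; 94 ⊕ AF = 3B.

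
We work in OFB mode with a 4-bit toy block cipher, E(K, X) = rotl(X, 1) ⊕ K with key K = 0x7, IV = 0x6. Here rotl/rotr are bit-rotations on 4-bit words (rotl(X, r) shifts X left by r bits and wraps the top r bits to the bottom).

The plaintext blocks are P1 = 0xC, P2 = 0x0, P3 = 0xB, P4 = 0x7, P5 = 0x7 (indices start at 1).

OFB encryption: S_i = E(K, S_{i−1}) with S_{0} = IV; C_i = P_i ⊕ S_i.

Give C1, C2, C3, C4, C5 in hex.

C1: S = E(K, 0x6) = 0xB; 0xC ⊕ 0xB = 0x7.
C2: S = E(K, 0xB) = 0x0; 0x0 ⊕ 0x0 = 0x0.
C3: S = E(K, 0x0) = 0x7; 0xB ⊕ 0x7 = 0xC.
C4: S = E(K, 0x7) = 0x9; 0x7 ⊕ 0x9 = 0xE.
C5: S = E(K, 0x9) = 0x4; 0x7 ⊕ 0x4 = 0x3.

C1 = 0x7, C2 = 0x0, C3 = 0xC, C4 = 0xE, C5 = 0x3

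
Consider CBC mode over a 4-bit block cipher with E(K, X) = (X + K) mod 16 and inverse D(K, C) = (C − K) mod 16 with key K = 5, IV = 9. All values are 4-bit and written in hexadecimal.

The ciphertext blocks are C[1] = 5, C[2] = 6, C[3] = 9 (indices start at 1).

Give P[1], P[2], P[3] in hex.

P[1] = 9, P[2] = 4, P[3] = 2

CBC decryption: P_i = D(K, C_i) ⊕ C_{i−1}, with C_{0} = IV.
P[1]: D(K, 5) = 0; 0 ⊕ 9 = 9.
P[2]: D(K, 6) = 1; 1 ⊕ 5 = 4.
P[3]: D(K, 9) = 4; 4 ⊕ 6 = 2.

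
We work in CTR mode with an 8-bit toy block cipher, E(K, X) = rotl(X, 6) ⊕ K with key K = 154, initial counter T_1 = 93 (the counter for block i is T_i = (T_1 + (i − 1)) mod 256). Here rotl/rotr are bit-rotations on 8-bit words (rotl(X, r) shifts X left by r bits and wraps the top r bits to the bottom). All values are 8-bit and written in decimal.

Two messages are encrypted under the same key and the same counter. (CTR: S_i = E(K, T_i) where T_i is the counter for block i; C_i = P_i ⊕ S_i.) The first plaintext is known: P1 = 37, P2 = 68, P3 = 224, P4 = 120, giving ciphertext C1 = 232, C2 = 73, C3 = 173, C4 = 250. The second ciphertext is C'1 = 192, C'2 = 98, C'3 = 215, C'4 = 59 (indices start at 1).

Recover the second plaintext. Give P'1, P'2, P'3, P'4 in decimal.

In CTR with a reused counter, both messages share the same keystream S_i, so C_i ⊕ C'_i = P_i ⊕ P'_i and thus P'_i = P_i ⊕ C_i ⊕ C'_i.
P'1: 37 ⊕ 232 ⊕ 192 = 13.
P'2: 68 ⊕ 73 ⊕ 98 = 111.
P'3: 224 ⊕ 173 ⊕ 215 = 154.
P'4: 120 ⊕ 250 ⊕ 59 = 185.

P'1 = 13, P'2 = 111, P'3 = 154, P'4 = 185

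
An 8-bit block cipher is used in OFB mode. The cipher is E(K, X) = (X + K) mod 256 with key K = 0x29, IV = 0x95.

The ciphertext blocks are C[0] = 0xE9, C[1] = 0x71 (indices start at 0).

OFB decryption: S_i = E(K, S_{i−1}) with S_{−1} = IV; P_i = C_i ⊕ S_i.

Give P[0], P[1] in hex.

P[0] = 0x57, P[1] = 0x96

P[0]: S = E(K, 0x95) = 0xBE; 0xE9 ⊕ 0xBE = 0x57.
P[1]: S = E(K, 0xBE) = 0xE7; 0x71 ⊕ 0xE7 = 0x96.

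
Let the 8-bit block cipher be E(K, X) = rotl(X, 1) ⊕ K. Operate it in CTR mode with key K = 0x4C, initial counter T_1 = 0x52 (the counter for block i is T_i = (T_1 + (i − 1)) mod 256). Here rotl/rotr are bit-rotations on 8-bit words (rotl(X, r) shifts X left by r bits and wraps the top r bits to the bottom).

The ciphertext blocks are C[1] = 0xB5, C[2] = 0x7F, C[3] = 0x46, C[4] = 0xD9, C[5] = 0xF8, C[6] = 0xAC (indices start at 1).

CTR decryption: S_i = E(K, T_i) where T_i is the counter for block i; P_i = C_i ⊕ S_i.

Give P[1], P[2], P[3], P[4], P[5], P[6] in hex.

P[1] = 0x5D, P[2] = 0x95, P[3] = 0xA2, P[4] = 0x3F, P[5] = 0x18, P[6] = 0x4E

P[1]: T = 0x52, S = E(K, T) = 0xE8; 0xB5 ⊕ 0xE8 = 0x5D.
P[2]: T = 0x53, S = E(K, T) = 0xEA; 0x7F ⊕ 0xEA = 0x95.
P[3]: T = 0x54, S = E(K, T) = 0xE4; 0x46 ⊕ 0xE4 = 0xA2.
P[4]: T = 0x55, S = E(K, T) = 0xE6; 0xD9 ⊕ 0xE6 = 0x3F.
P[5]: T = 0x56, S = E(K, T) = 0xE0; 0xF8 ⊕ 0xE0 = 0x18.
P[6]: T = 0x57, S = E(K, T) = 0xE2; 0xAC ⊕ 0xE2 = 0x4E.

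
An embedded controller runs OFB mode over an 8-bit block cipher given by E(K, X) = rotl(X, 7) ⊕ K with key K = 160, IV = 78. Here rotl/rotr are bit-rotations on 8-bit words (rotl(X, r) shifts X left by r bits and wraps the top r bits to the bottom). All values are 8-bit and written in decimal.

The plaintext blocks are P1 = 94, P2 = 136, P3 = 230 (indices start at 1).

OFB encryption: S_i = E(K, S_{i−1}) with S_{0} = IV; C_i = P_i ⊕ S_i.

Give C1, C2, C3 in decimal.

C1: S = E(K, 78) = 135; 94 ⊕ 135 = 217.
C2: S = E(K, 135) = 99; 136 ⊕ 99 = 235.
C3: S = E(K, 99) = 17; 230 ⊕ 17 = 247.

C1 = 217, C2 = 235, C3 = 247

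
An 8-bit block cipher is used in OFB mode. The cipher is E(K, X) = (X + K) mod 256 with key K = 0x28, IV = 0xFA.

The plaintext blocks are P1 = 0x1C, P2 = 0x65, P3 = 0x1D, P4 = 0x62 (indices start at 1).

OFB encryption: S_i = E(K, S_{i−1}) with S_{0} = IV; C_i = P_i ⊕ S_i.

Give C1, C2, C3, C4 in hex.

C1: S = E(K, 0xFA) = 0x22; 0x1C ⊕ 0x22 = 0x3E.
C2: S = E(K, 0x22) = 0x4A; 0x65 ⊕ 0x4A = 0x2F.
C3: S = E(K, 0x4A) = 0x72; 0x1D ⊕ 0x72 = 0x6F.
C4: S = E(K, 0x72) = 0x9A; 0x62 ⊕ 0x9A = 0xF8.

C1 = 0x3E, C2 = 0x2F, C3 = 0x6F, C4 = 0xF8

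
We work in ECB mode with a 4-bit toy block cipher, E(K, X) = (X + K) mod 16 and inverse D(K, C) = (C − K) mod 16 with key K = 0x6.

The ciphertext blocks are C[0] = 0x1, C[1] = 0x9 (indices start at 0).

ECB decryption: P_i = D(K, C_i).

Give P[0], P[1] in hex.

P[0]: D(K, 0x1) = 0xB.
P[1]: D(K, 0x9) = 0x3.

P[0] = 0xB, P[1] = 0x3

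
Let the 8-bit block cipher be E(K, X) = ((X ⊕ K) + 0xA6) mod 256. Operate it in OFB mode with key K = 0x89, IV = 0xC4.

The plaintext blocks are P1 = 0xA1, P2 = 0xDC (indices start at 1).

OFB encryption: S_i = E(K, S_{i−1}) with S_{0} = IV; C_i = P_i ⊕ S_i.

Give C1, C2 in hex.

C1: S = E(K, 0xC4) = 0xF3; 0xA1 ⊕ 0xF3 = 0x52.
C2: S = E(K, 0xF3) = 0x20; 0xDC ⊕ 0x20 = 0xFC.

C1 = 0x52, C2 = 0xFC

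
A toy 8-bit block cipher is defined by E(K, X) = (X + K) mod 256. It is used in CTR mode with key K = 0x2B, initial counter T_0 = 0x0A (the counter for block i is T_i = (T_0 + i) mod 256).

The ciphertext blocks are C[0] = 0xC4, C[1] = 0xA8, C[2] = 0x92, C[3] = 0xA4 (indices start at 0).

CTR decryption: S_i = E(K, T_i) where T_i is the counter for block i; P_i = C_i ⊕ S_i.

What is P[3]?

P[3]: T = 0x0D, S = E(K, T) = 0x38; 0xA4 ⊕ 0x38 = 0x9C.

P[3] = 0x9C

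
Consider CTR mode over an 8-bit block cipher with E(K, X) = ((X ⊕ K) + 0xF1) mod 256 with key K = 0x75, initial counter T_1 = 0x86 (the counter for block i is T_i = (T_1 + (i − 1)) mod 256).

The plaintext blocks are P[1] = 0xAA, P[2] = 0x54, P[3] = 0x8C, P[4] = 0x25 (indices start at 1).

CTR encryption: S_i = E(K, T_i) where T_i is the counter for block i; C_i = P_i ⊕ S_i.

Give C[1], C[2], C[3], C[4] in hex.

C[1] = 0x4E, C[2] = 0xB7, C[3] = 0x62, C[4] = 0xC8

C[1]: T = 0x86, S = E(K, T) = 0xE4; 0xAA ⊕ 0xE4 = 0x4E.
C[2]: T = 0x87, S = E(K, T) = 0xE3; 0x54 ⊕ 0xE3 = 0xB7.
C[3]: T = 0x88, S = E(K, T) = 0xEE; 0x8C ⊕ 0xEE = 0x62.
C[4]: T = 0x89, S = E(K, T) = 0xED; 0x25 ⊕ 0xED = 0xC8.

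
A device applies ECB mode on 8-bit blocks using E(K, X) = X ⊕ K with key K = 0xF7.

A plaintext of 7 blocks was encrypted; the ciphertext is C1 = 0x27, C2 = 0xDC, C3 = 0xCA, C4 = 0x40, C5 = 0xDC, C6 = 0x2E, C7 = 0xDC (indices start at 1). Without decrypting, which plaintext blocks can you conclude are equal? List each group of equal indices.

ECB encrypts each block independently with the same key, so equal ciphertext blocks imply equal plaintext blocks.
C2 = C5 = C7 = 0xDC, so P2 = P5 = P7.

P2 = P5 = P7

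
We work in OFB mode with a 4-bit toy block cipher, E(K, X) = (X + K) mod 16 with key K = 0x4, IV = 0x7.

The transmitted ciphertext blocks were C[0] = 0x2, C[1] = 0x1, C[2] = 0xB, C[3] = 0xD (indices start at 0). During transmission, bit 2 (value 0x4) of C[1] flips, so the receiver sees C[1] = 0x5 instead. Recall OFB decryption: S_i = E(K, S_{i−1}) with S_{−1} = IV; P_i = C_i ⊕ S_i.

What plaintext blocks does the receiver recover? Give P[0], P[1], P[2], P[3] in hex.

Only C[1] changed, to 0x5. In OFB, a change in C_i flips the same bit in P_i only; the keystream is unaffected. Decrypting the received ciphertext:
P[0]: S = E(K, 0x7) = 0xB; 0x2 ⊕ 0xB = 0x9.
P[1]: S = E(K, 0xB) = 0xF; 0x5 ⊕ 0xF = 0xA.
P[2]: S = E(K, 0xF) = 0x3; 0xB ⊕ 0x3 = 0x8.
P[3]: S = E(K, 0x3) = 0x7; 0xD ⊕ 0x7 = 0xA.
Blocks that differ from the original plaintext: P[1].

P[0] = 0x9, P[1] = 0xA, P[2] = 0x8, P[3] = 0xA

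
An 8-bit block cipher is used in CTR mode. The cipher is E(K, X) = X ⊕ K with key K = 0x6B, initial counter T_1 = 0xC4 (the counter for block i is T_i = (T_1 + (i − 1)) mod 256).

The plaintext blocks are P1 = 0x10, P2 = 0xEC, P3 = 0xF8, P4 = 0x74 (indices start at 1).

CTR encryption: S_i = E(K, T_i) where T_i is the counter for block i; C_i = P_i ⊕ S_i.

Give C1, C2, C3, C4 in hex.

C1: T = 0xC4, S = E(K, T) = 0xAF; 0x10 ⊕ 0xAF = 0xBF.
C2: T = 0xC5, S = E(K, T) = 0xAE; 0xEC ⊕ 0xAE = 0x42.
C3: T = 0xC6, S = E(K, T) = 0xAD; 0xF8 ⊕ 0xAD = 0x55.
C4: T = 0xC7, S = E(K, T) = 0xAC; 0x74 ⊕ 0xAC = 0xD8.

C1 = 0xBF, C2 = 0x42, C3 = 0x55, C4 = 0xD8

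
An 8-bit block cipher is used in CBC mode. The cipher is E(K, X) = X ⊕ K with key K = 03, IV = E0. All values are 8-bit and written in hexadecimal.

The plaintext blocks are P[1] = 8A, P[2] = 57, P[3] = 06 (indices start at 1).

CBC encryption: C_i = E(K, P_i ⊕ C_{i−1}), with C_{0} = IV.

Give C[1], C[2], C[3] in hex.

C[1]: P[1] ⊕ E0 = 6A; E(K, 6A) = 69.
C[2]: P[2] ⊕ 69 = 3E; E(K, 3E) = 3D.
C[3]: P[3] ⊕ 3D = 3B; E(K, 3B) = 38.

C[1] = 69, C[2] = 3D, C[3] = 38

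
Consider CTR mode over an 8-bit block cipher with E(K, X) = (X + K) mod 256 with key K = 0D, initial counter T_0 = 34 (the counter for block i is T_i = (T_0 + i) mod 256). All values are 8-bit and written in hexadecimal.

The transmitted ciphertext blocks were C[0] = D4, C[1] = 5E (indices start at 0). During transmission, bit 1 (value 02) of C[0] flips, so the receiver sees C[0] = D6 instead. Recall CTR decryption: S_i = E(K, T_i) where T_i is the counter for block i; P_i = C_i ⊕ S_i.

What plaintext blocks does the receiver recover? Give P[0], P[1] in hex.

Only C[0] changed, to D6. In CTR, a change in C_i flips the same bit in P_i only; the keystream is unaffected. Decrypting the received ciphertext:
P[0]: T = 34, S = E(K, T) = 41; D6 ⊕ 41 = 97.
P[1]: T = 35, S = E(K, T) = 42; 5E ⊕ 42 = 1C.
Blocks that differ from the original plaintext: P[0].

P[0] = 97, P[1] = 1C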